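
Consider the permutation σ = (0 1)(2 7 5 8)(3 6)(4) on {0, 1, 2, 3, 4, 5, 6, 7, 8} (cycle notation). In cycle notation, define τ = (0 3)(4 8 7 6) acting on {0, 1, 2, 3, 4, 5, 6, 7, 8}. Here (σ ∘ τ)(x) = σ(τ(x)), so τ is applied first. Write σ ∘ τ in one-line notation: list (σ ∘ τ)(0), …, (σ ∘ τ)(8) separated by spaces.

(σ ∘ τ)(x) = σ(τ(x)). Computing each image: σ(τ(0)) = σ(3) = 6, σ(τ(1)) = σ(1) = 0, σ(τ(2)) = σ(2) = 7, σ(τ(3)) = σ(0) = 1, σ(τ(4)) = σ(8) = 2, σ(τ(5)) = σ(5) = 8, σ(τ(6)) = σ(4) = 4, σ(τ(7)) = σ(6) = 3, σ(τ(8)) = σ(7) = 5.
Hence σ ∘ τ = [6 0 7 1 2 8 4 3 5].

6 0 7 1 2 8 4 3 5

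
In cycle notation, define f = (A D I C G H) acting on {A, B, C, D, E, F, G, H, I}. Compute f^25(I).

I lies in the 6-cycle (A D I C G H).
Powers repeat with period 6 on this cycle, and 25 mod 6 = 1, so f^25(I) = f^1(I).
Advancing 1 step from I: I → C.

C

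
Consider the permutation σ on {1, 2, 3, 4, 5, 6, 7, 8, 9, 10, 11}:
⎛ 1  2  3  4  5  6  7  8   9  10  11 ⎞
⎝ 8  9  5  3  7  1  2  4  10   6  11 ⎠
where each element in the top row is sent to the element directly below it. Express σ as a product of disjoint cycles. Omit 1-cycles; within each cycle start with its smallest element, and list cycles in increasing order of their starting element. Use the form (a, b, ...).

(1, 8, 4, 3, 5, 7, 2, 9, 10, 6)

From 1: 1 → 8 → 4 → 3 → 5 → 7 → 2 → 9 → 10 → 6 → 1, closing the cycle (1, 8, 4, 3, 5, 7, 2, 9, 10, 6).
Repeating from the next unused element and collecting all non-trivial cycles gives (1, 8, 4, 3, 5, 7, 2, 9, 10, 6).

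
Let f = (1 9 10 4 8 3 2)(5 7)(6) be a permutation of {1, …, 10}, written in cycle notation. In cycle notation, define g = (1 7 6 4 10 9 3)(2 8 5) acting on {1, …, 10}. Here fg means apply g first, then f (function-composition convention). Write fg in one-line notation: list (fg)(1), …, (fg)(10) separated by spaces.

5 3 9 4 1 8 6 7 2 10

For each element, apply g then f: 1 → 7 → 5; 2 → 8 → 3; 3 → 1 → 9; 4 → 10 → 4; 5 → 2 → 1; 6 → 4 → 8; 7 → 6 → 6; 8 → 5 → 7; 9 → 3 → 2; 10 → 9 → 10.
Collecting the images, fg = [5 3 9 4 1 8 6 7 2 10].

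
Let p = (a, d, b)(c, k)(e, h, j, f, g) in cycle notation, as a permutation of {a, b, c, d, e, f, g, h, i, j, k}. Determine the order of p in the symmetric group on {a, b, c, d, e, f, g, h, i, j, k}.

The cycle type of p is (5, 3, 2, 1).
Since disjoint cycles commute, ord(p) = lcm(5, 3, 2) = 30.

30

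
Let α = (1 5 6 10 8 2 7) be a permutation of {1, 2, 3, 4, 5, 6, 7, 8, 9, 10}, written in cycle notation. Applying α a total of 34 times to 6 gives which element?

6 lies in the 7-cycle (1 5 6 10 8 2 7).
Powers repeat with period 7 on this cycle, and 34 mod 7 = 6, so α^34(6) = α^6(6).
Advancing 6 steps from 6: 6 → 10 → 8 → 2 → 7 → 1 → 5.

5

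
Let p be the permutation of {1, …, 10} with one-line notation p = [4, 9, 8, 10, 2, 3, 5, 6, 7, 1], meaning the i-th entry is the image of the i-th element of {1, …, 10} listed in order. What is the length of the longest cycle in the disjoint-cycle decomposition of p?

4

Decomposing into disjoint cycles gives (1, 4, 10)(2, 9, 7, 5)(3, 8, 6); the longest has length 4.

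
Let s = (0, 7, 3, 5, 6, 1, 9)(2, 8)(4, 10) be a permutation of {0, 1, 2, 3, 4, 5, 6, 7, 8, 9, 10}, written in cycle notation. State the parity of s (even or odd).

even

The cycle lengths are 7, 2, 2.
A cycle is odd iff its length is even; s has 2 even-length cycles, so sgn(s) = (−1)^2 and s is even.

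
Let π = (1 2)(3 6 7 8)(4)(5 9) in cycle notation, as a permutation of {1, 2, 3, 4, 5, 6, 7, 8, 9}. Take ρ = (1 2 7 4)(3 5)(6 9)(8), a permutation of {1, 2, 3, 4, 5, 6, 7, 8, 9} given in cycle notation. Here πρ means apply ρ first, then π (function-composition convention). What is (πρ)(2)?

8

ρ(2) = 7, then π(7) = 8; composing gives (πρ)(2) = 8.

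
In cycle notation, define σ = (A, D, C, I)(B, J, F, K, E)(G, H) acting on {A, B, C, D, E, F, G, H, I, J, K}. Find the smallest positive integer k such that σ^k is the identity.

The cycle type of σ is (5, 4, 2).
Since disjoint cycles commute, ord(σ) = lcm(5, 4, 2) = 20.

20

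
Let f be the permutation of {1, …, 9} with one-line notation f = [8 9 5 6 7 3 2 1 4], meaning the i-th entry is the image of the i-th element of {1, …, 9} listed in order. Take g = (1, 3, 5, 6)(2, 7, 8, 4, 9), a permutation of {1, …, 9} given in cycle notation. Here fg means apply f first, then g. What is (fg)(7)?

(fg)(7) = g(f(7)). f(7) = 2, then g(2) = 7. So (fg)(7) = 7.

7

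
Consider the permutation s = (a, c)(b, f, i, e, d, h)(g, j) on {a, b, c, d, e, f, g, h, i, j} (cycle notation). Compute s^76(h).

h lies in the 6-cycle (b, f, i, e, d, h).
On a 6-cycle, s^6 is the identity, so s^76 = s^4 there (76 ≡ 4 mod 6).
Advancing 4 steps from h: h → b → f → i → e.

e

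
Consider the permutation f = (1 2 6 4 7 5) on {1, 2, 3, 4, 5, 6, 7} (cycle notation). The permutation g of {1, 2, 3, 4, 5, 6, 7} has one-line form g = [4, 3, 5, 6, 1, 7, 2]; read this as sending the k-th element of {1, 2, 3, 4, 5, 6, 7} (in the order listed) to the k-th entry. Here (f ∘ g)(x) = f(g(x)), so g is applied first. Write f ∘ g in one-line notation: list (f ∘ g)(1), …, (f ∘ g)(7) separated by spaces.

(f ∘ g)(x) = f(g(x)). Computing each image: f(g(1)) = f(4) = 7, f(g(2)) = f(3) = 3, f(g(3)) = f(5) = 1, f(g(4)) = f(6) = 4, f(g(5)) = f(1) = 2, f(g(6)) = f(7) = 5, f(g(7)) = f(2) = 6.
Hence f ∘ g = [7 3 1 4 2 5 6].

7 3 1 4 2 5 6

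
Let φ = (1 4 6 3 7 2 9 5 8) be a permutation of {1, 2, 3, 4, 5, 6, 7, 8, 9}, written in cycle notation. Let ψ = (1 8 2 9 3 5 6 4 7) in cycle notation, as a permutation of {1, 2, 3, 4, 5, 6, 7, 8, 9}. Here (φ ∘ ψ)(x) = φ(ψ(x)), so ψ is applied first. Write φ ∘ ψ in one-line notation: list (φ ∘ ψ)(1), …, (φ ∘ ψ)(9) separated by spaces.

1 5 8 2 3 6 4 9 7

(φ ∘ ψ)(x) = φ(ψ(x)). Computing each image: φ(ψ(1)) = φ(8) = 1, φ(ψ(2)) = φ(9) = 5, φ(ψ(3)) = φ(5) = 8, φ(ψ(4)) = φ(7) = 2, φ(ψ(5)) = φ(6) = 3, φ(ψ(6)) = φ(4) = 6, φ(ψ(7)) = φ(1) = 4, φ(ψ(8)) = φ(2) = 9, φ(ψ(9)) = φ(3) = 7.
Hence φ ∘ ψ = [1 5 8 2 3 6 4 9 7].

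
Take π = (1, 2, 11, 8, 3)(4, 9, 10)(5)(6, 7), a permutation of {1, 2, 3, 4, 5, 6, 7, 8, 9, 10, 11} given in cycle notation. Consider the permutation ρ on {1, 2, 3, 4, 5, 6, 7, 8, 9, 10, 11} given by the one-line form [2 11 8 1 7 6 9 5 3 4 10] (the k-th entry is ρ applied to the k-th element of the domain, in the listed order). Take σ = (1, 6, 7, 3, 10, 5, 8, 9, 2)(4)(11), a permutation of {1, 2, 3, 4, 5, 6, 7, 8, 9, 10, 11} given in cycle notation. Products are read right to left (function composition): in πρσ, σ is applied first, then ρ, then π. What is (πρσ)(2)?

11

Apply the permutations in order: σ(2) = 1, then ρ(1) = 2, then π(2) = 11. So (πρσ)(2) = 11.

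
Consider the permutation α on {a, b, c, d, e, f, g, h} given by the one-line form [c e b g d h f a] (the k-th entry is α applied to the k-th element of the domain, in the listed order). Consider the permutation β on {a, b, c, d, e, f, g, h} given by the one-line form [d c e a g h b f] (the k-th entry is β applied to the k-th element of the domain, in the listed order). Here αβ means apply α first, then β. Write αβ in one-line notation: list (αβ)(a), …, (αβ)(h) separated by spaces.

(αβ)(x) = β(α(x)). Computing each image: β(α(a)) = β(c) = e, β(α(b)) = β(e) = g, β(α(c)) = β(b) = c, β(α(d)) = β(g) = b, β(α(e)) = β(d) = a, β(α(f)) = β(h) = f, β(α(g)) = β(f) = h, β(α(h)) = β(a) = d.
Hence αβ = [e g c b a f h d].

e g c b a f h d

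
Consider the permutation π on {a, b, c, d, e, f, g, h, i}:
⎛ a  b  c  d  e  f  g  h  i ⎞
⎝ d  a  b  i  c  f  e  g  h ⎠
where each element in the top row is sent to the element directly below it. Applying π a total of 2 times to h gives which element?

e

Tracing h → g → … returns to h after 8 steps, so h lies in an 8-cycle (a d i h g e c b).
Advancing 2 steps from h: h → g → e.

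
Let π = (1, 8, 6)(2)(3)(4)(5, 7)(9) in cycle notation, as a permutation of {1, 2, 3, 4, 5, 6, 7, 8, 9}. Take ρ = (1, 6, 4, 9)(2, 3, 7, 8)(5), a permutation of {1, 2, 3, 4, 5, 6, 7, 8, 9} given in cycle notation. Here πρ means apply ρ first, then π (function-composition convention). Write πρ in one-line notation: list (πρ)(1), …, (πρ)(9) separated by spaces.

1 3 5 9 7 4 6 2 8

(πρ)(x) = π(ρ(x)). Computing each image: π(ρ(1)) = π(6) = 1, π(ρ(2)) = π(3) = 3, π(ρ(3)) = π(7) = 5, π(ρ(4)) = π(9) = 9, π(ρ(5)) = π(5) = 7, π(ρ(6)) = π(4) = 4, π(ρ(7)) = π(8) = 6, π(ρ(8)) = π(2) = 2, π(ρ(9)) = π(1) = 8.
Hence πρ = [1 3 5 9 7 4 6 2 8].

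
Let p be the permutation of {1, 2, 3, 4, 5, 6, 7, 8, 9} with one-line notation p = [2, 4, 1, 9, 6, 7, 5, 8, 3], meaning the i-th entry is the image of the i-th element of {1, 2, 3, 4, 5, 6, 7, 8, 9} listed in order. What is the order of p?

15

The disjoint-cycle form of p has cycle lengths 5, 3, 1.
The order is lcm(5, 3) = 15.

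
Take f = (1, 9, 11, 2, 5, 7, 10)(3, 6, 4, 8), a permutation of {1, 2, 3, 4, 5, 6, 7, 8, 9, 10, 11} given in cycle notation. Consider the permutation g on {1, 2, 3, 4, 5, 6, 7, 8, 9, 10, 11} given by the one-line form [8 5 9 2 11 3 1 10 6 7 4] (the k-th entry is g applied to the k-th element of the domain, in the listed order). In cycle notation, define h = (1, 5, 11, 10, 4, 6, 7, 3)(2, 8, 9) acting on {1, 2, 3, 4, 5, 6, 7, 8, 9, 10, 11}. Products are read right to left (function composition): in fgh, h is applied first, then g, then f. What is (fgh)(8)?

(fgh)(8) = f(g(h(8))). h(8) = 9, then g(9) = 6, then f(6) = 4, so the result is 4.

4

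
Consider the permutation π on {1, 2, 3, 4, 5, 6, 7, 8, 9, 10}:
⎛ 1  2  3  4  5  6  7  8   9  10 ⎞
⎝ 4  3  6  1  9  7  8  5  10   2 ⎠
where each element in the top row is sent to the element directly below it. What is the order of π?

The disjoint-cycle form of π has cycle lengths 8, 2.
The order is lcm(8, 2) = 8.

8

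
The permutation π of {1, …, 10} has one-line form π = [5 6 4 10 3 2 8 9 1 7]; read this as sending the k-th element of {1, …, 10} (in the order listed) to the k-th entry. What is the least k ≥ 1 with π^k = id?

8

Decomposing into disjoint cycles gives cycle lengths 8, 2.
The order is lcm(8, 2) = 8.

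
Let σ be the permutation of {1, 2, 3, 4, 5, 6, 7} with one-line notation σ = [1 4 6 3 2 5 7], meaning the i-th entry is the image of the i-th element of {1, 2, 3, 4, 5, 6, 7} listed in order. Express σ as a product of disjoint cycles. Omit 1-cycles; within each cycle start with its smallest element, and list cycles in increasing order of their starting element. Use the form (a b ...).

Iterating σ from 2 gives 2 → 4 → 3 → 6 → 5 → 2; that is the 5-cycle (2 4 3 6 5).
Continuing from each remaining unvisited element yields (2 4 3 6 5).

(2 4 3 6 5)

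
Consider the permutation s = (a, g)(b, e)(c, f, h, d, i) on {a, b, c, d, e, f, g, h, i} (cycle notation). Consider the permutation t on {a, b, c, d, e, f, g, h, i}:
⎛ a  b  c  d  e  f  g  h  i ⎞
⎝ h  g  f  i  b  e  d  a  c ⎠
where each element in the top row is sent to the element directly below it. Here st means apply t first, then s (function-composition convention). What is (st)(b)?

t(b) = g, then s(g) = a; composing gives (st)(b) = a.

a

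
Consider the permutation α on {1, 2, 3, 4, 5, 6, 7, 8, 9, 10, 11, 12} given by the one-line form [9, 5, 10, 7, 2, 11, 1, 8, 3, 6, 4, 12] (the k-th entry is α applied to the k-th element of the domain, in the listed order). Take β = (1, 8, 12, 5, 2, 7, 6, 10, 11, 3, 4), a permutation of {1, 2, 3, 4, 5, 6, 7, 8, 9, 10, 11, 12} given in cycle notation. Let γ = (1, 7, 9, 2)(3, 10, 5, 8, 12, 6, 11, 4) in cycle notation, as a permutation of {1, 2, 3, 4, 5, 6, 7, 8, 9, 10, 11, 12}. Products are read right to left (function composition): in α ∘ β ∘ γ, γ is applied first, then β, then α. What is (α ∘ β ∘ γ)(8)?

Chase 8: γ(8) = 12; β(12) = 5; α(5) = 2. Hence (α ∘ β ∘ γ)(8) = 2.

2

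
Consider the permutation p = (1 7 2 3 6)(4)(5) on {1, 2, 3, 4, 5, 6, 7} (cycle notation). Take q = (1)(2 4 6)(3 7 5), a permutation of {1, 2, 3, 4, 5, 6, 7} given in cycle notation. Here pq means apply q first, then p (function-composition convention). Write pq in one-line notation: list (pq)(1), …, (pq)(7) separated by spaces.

(pq)(x) = p(q(x)). Computing each image: p(q(1)) = p(1) = 7, p(q(2)) = p(4) = 4, p(q(3)) = p(7) = 2, p(q(4)) = p(6) = 1, p(q(5)) = p(3) = 6, p(q(6)) = p(2) = 3, p(q(7)) = p(5) = 5.
Hence pq = [7 4 2 1 6 3 5].

7 4 2 1 6 3 5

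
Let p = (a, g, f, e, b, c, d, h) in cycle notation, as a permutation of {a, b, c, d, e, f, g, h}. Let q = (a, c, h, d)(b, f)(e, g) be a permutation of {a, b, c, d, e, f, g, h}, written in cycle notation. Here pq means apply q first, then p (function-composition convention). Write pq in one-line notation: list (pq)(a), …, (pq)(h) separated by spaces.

(pq)(x) = p(q(x)). Computing each image: p(q(a)) = p(c) = d, p(q(b)) = p(f) = e, p(q(c)) = p(h) = a, p(q(d)) = p(a) = g, p(q(e)) = p(g) = f, p(q(f)) = p(b) = c, p(q(g)) = p(e) = b, p(q(h)) = p(d) = h.
Hence pq = [d e a g f c b h].

d e a g f c b h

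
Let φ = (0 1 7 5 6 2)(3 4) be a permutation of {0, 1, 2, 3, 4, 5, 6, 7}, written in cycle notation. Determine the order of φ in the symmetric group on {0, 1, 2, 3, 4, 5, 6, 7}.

The disjoint cycles have lengths 6, 2.
The order is lcm(6, 2) = 6.

6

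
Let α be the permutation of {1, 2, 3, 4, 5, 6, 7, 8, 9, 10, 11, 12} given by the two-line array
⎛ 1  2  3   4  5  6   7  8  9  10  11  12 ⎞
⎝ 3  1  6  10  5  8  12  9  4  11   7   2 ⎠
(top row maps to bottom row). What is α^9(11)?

Tracing 11 → 7 → … returns to 11 after 11 steps, so 11 lies in an 11-cycle (1, 3, 6, 8, 9, 4, 10, 11, 7, 12, 2).
Advancing 9 steps from 11: 11 → 7 → 12 → 2 → 1 → 3 → 6 → 8 → 9 → 4.

4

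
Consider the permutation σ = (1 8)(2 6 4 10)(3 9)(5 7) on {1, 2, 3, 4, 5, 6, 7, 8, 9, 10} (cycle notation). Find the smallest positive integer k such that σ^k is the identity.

4

The cycle type of σ is (4, 2, 2, 2).
Since disjoint cycles commute, ord(σ) = lcm(4, 2, 2, 2) = 4.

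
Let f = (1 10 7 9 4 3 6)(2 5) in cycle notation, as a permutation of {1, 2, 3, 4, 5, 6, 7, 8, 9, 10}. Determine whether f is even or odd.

odd

The cycle lengths are 7, 2, 1.
A cycle of length ℓ contributes ℓ−1 transpositions, so f is a product of 6 + 1 = 7 transpositions — odd.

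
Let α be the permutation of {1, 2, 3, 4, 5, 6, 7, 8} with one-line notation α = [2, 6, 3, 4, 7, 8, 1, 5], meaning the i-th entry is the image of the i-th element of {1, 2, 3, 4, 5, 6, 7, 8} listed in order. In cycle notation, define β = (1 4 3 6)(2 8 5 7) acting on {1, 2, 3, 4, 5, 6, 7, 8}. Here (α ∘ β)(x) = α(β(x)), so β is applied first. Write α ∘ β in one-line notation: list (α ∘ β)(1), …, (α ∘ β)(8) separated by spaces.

4 5 8 3 1 2 6 7

(α ∘ β)(x) = α(β(x)). Computing each image: α(β(1)) = α(4) = 4, α(β(2)) = α(8) = 5, α(β(3)) = α(6) = 8, α(β(4)) = α(3) = 3, α(β(5)) = α(7) = 1, α(β(6)) = α(1) = 2, α(β(7)) = α(2) = 6, α(β(8)) = α(5) = 7.
Hence α ∘ β = [4 5 8 3 1 2 6 7].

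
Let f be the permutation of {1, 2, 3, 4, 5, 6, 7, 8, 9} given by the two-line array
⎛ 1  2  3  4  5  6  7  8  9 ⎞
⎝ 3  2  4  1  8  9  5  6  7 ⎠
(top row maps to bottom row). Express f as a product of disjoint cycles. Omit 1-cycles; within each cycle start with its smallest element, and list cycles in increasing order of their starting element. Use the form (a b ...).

Iterating f from 1 gives 1 → 3 → 4 → 1; that is the 3-cycle (1 3 4).
Continuing from each remaining unvisited element yields (1 3 4)(5 8 6 9 7).

(1 3 4)(5 8 6 9 7)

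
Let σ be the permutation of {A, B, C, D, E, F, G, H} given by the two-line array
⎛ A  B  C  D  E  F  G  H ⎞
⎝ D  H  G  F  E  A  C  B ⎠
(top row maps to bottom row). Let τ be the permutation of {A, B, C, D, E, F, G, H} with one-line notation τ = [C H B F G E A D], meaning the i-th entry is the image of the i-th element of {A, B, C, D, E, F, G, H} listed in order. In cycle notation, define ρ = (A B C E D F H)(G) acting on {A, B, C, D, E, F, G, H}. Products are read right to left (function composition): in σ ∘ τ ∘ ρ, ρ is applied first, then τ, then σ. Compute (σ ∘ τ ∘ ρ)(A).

Chase A: ρ(A) = B; τ(B) = H; σ(H) = B. Hence (σ ∘ τ ∘ ρ)(A) = B.

B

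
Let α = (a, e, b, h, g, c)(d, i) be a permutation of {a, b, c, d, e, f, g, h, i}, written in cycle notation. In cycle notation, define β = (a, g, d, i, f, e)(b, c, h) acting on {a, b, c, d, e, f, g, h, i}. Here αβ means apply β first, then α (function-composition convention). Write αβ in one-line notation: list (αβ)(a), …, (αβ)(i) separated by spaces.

c a g d e b i h f

Chase each element through β then α: a → g → c; b → c → a; c → h → g; d → i → d; e → a → e; f → e → b; g → d → i; h → b → h; i → f → f.
Collecting the images, αβ = [c a g d e b i h f].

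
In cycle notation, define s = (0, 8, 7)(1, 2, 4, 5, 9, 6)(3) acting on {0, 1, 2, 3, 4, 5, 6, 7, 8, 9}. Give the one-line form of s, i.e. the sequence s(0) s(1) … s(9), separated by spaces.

Each element maps to the next entry in its cycle (wrapping to the front): 0→8, 1→2, 2→4, 3→3, 4→5, 5→9, 6→1, 7→0, 8→7, 9→6.
So the one-line form is 8 2 4 3 5 9 1 0 7 6.

8 2 4 3 5 9 1 0 7 6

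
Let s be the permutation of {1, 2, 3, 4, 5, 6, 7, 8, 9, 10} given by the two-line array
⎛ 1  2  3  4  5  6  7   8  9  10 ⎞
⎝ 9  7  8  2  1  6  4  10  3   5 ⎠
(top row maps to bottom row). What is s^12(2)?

2

Tracing 2 → 7 → … returns to 2 after 3 steps, so 2 lies in a 3-cycle (2, 7, 4).
On a 3-cycle, s^3 is the identity, so s^12 = s^0 there (12 ≡ 0 mod 3).
So s^12(2) = 2.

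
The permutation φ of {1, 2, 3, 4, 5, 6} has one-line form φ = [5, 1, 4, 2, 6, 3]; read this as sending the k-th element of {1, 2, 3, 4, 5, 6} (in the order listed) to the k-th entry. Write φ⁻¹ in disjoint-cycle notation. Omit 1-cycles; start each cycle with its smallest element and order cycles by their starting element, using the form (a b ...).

(1 2 4 3 6 5)

The cycle decomposition of φ is (1 5 6 3 4 2).
The inverse reverses every cycle; in canonical form, φ⁻¹ = (1 2 4 3 6 5).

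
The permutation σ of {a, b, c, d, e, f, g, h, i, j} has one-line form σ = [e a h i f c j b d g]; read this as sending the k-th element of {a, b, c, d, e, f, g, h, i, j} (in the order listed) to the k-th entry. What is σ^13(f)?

c

Tracing f → c → … returns to f after 6 steps, so f lies in a 6-cycle (a, e, f, c, h, b).
On a 6-cycle, σ^6 is the identity, so σ^13 = σ^1 there (13 ≡ 1 mod 6).
Stepping 1 place around the cycle: f → c.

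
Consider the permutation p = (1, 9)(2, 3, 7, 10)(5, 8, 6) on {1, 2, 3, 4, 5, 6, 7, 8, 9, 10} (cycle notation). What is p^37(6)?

5

6 lies in the 3-cycle (5, 8, 6).
On a 3-cycle, p^3 is the identity, so p^37 = p^1 there (37 ≡ 1 mod 3).
Advancing 1 step from 6: 6 → 5.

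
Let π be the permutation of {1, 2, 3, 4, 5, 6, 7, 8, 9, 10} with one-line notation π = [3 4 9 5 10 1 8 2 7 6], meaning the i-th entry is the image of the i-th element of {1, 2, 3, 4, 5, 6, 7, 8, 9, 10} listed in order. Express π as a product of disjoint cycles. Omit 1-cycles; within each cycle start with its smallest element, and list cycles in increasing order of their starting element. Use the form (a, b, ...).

From 1: 1 → 3 → 9 → 7 → 8 → 2 → 4 → 5 → 10 → 6 → 1, closing the cycle (1, 3, 9, 7, 8, 2, 4, 5, 10, 6).
Repeating from the next unused element and collecting all non-trivial cycles gives (1, 3, 9, 7, 8, 2, 4, 5, 10, 6).

(1, 3, 9, 7, 8, 2, 4, 5, 10, 6)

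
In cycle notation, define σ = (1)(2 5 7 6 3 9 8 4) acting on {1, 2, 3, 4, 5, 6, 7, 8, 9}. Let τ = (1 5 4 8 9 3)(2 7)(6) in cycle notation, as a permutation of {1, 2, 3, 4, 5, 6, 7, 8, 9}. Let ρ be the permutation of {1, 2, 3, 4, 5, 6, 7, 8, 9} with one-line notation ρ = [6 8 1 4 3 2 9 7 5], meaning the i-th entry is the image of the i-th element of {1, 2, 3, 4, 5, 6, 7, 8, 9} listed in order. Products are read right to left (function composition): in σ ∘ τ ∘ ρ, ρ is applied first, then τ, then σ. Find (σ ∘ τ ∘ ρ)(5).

Chase 5: ρ(5) = 3; τ(3) = 1; σ(1) = 1. Hence (σ ∘ τ ∘ ρ)(5) = 1.

1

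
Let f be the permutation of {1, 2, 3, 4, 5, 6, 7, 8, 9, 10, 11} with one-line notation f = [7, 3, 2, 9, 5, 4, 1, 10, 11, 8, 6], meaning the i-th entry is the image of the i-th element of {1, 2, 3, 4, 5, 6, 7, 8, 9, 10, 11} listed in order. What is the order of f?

Writing f as disjoint cycles, the cycle lengths are 4, 2, 2, 2, 1.
The order is lcm(4, 2, 2, 2) = 4.

4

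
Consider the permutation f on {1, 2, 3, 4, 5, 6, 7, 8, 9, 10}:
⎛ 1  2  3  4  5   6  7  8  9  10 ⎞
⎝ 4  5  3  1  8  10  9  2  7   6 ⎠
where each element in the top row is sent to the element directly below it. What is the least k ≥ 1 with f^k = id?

Writing f as disjoint cycles, the cycle lengths are 3, 2, 2, 2, 1.
The order of f is the least common multiple of its cycle lengths: lcm(3, 2, 2, 2) = 6.

6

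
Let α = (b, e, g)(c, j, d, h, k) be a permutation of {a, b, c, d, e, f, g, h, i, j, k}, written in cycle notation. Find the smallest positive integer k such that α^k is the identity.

The cycle type of α is (5, 3, 1, 1, 1).
The order of α is the least common multiple of its cycle lengths: lcm(5, 3) = 15.

15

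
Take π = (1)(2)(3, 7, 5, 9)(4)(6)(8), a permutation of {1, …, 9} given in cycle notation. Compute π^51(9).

9 lies in the 4-cycle (3, 7, 5, 9).
Powers repeat with period 4 on this cycle, and 51 mod 4 = 3, so π^51(9) = π^3(9).
Advancing 3 steps from 9: 9 → 3 → 7 → 5.

5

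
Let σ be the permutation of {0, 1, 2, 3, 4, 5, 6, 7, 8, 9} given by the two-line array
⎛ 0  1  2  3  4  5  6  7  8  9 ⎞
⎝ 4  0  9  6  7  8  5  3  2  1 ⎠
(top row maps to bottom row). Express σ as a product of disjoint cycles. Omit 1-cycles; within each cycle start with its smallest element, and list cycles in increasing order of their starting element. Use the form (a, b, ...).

Start at 0 and follow images: 0 → 4 → 7 → 3 → 6 → 5 → 8 → 2 → 9 → 1 → 0, giving the cycle (0, 4, 7, 3, 6, 5, 8, 2, 9, 1).
Repeating from the next unused element and collecting all non-trivial cycles gives (0, 4, 7, 3, 6, 5, 8, 2, 9, 1).

(0, 4, 7, 3, 6, 5, 8, 2, 9, 1)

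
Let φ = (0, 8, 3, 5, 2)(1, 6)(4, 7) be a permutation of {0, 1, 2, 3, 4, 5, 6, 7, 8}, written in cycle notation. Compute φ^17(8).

8 lies in the 5-cycle (0, 8, 3, 5, 2).
On a 5-cycle, φ^5 is the identity, so φ^17 = φ^2 there (17 ≡ 2 mod 5).
Advancing 2 steps from 8: 8 → 3 → 5.

5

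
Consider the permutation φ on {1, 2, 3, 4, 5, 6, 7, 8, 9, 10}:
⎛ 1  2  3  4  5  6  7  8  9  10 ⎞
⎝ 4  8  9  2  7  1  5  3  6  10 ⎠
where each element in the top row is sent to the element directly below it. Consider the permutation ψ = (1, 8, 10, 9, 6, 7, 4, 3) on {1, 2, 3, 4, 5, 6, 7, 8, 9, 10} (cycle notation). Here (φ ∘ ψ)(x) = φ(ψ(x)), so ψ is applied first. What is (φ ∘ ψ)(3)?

ψ(3) = 1, then φ(1) = 4; composing gives (φ ∘ ψ)(3) = 4.

4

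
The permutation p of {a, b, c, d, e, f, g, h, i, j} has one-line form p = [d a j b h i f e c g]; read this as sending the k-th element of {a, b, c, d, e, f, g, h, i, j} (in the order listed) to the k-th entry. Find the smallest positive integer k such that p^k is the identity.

30

Writing p as disjoint cycles, the cycle lengths are 5, 3, 2.
The order of p is the least common multiple of its cycle lengths: lcm(5, 3, 2) = 30.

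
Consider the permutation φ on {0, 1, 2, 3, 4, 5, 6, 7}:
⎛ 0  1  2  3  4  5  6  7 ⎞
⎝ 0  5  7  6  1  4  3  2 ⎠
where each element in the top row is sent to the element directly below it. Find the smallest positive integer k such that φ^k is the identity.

6

The disjoint-cycle form of φ has cycle lengths 3, 2, 2, 1.
Since disjoint cycles commute, ord(φ) = lcm(3, 2, 2) = 6.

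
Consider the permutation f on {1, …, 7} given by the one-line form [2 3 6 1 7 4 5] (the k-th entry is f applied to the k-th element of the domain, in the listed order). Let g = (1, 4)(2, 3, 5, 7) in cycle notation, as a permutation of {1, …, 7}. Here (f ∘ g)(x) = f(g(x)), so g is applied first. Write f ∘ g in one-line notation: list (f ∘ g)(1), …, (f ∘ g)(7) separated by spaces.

1 6 7 2 5 4 3

For each element, apply g then f: 1 → 4 → 1; 2 → 3 → 6; 3 → 5 → 7; 4 → 1 → 2; 5 → 7 → 5; 6 → 6 → 4; 7 → 2 → 3.
So f ∘ g in one-line form is 1 6 7 2 5 4 3.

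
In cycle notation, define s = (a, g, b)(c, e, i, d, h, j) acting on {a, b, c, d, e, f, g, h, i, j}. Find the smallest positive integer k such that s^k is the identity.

The disjoint cycles have lengths 6, 3, 1.
The order of s is the least common multiple of its cycle lengths: lcm(6, 3) = 6.

6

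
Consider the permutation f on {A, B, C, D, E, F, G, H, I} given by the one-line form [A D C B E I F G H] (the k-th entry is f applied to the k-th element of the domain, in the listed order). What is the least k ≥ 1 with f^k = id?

4

Writing f as disjoint cycles, the cycle lengths are 4, 2, 1, 1, 1.
Since disjoint cycles commute, ord(f) = lcm(4, 2) = 4.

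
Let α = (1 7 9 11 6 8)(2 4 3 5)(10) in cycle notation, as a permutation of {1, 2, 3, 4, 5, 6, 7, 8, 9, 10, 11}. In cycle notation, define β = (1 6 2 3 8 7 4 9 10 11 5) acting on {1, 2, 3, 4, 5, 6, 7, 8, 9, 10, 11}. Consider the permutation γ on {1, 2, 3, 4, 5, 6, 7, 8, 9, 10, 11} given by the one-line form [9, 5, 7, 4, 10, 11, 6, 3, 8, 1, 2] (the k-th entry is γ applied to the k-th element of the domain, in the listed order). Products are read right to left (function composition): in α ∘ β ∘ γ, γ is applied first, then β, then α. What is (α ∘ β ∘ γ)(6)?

2

(α ∘ β ∘ γ)(6) = α(β(γ(6))). γ(6) = 11, then β(11) = 5, then α(5) = 2, so the result is 2.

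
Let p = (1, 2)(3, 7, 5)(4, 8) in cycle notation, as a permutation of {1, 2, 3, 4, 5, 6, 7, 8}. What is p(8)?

In the cycle (4, 8), 8 is followed by 4, so p(8) = 4.

4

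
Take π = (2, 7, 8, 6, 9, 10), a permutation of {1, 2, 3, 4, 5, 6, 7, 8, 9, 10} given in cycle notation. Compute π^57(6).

2

6 lies in the 6-cycle (2, 7, 8, 6, 9, 10).
On a 6-cycle, π^6 is the identity, so π^57 = π^3 there (57 ≡ 3 mod 6).
Advancing 3 steps from 6: 6 → 9 → 10 → 2.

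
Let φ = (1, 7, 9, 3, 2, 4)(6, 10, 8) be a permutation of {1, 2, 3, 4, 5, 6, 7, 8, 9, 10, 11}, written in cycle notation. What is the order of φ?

The disjoint cycles have lengths 6, 3, 1, 1.
The order of φ is the least common multiple of its cycle lengths: lcm(6, 3) = 6.

6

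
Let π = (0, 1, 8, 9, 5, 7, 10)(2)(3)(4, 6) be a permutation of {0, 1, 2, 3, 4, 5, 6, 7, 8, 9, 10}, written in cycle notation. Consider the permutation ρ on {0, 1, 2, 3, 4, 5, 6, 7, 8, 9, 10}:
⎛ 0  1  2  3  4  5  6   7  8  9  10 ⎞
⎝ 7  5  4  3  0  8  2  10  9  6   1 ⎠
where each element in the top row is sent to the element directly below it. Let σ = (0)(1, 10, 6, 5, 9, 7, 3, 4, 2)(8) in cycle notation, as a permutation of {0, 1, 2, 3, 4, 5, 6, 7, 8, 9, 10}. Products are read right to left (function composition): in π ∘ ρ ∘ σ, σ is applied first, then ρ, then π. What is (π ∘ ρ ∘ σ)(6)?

9

Chase 6: σ(6) = 5; ρ(5) = 8; π(8) = 9. Hence (π ∘ ρ ∘ σ)(6) = 9.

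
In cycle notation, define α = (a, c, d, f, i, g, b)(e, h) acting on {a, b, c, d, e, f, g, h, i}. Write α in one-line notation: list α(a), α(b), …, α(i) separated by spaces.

Image by image: a→c, b→a, c→d, d→f, e→h, f→i, g→b, h→e, i→g.
Listing these in domain order gives c a d f h i b e g.

c a d f h i b e g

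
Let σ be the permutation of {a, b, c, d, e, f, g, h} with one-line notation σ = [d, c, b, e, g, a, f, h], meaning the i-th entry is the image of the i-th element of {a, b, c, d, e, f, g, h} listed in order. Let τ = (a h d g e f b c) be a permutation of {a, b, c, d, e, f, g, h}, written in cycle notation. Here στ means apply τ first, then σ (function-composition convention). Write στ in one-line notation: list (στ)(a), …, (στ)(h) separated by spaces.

(στ)(x) = σ(τ(x)). Computing each image: σ(τ(a)) = σ(h) = h, σ(τ(b)) = σ(c) = b, σ(τ(c)) = σ(a) = d, σ(τ(d)) = σ(g) = f, σ(τ(e)) = σ(f) = a, σ(τ(f)) = σ(b) = c, σ(τ(g)) = σ(e) = g, σ(τ(h)) = σ(d) = e.
Hence στ = [h b d f a c g e].

h b d f a c g e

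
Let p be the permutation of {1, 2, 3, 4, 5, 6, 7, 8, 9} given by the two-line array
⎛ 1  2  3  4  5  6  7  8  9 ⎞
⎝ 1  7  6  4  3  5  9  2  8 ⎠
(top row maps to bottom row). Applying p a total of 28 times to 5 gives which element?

3

Tracing 5 → 3 → … returns to 5 after 3 steps, so 5 lies in a 3-cycle (3, 6, 5).
Since the cycle has length 3, p^28 acts on it the same as p^1 (28 mod 3 = 1).
Stepping 1 place around the cycle: 5 → 3.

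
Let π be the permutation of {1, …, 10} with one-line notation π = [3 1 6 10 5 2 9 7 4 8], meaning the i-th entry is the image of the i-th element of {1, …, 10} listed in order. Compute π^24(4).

9

Tracing 4 → 10 → … returns to 4 after 5 steps, so 4 lies in a 5-cycle (4 10 8 7 9).
On a 5-cycle, π^5 is the identity, so π^24 = π^4 there (24 ≡ 4 mod 5).
Advancing 4 steps from 4: 4 → 10 → 8 → 7 → 9.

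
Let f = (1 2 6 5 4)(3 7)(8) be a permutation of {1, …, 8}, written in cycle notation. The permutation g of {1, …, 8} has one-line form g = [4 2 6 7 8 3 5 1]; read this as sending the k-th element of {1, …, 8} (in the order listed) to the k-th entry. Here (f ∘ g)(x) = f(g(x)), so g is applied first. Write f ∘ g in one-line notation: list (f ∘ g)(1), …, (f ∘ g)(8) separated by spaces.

1 6 5 3 8 7 4 2

For each element, apply g then f: 1 → 4 → 1; 2 → 2 → 6; 3 → 6 → 5; 4 → 7 → 3; 5 → 8 → 8; 6 → 3 → 7; 7 → 5 → 4; 8 → 1 → 2.
So f ∘ g in one-line form is 1 6 5 3 8 7 4 2.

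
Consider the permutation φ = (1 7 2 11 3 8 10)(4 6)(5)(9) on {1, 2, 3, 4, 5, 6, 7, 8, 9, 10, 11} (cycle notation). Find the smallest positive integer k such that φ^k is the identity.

The disjoint cycles have lengths 7, 2, 1, 1.
The order of φ is the least common multiple of its cycle lengths: lcm(7, 2) = 14.

14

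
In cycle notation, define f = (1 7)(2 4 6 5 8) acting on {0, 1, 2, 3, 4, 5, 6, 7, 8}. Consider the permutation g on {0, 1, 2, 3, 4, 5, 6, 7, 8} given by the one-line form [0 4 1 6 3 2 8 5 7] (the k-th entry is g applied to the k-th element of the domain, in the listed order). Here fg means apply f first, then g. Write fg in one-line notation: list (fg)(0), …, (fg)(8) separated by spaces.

0 5 3 6 8 7 2 4 1

(fg)(x) = g(f(x)). Computing each image: g(f(0)) = g(0) = 0, g(f(1)) = g(7) = 5, g(f(2)) = g(4) = 3, g(f(3)) = g(3) = 6, g(f(4)) = g(6) = 8, g(f(5)) = g(8) = 7, g(f(6)) = g(5) = 2, g(f(7)) = g(1) = 4, g(f(8)) = g(2) = 1.
Hence fg = [0 5 3 6 8 7 2 4 1].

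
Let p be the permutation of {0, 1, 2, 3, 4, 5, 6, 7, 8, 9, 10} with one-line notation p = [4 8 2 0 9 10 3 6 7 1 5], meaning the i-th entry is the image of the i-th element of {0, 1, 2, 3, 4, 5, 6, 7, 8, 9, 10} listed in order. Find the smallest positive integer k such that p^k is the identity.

8

The disjoint-cycle form of p has cycle lengths 8, 2, 1.
The order is lcm(8, 2) = 8.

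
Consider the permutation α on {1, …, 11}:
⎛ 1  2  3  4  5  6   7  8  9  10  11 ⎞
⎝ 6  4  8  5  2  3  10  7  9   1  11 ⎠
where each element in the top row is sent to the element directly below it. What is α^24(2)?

2

Tracing 2 → 4 → … returns to 2 after 3 steps, so 2 lies in a 3-cycle (2, 4, 5).
Powers repeat with period 3 on this cycle, and 24 mod 3 = 0, so α^24(2) = α^0(2).
So α^24(2) = 2.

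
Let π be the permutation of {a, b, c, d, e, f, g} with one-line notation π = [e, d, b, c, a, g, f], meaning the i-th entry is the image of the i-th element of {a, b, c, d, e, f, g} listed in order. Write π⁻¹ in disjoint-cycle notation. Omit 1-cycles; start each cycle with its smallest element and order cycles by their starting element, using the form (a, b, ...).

The cycle decomposition of π is (a, e)(b, d, c)(f, g).
Reversing each cycle (and rotating so the smallest element leads) gives π⁻¹ = (a, e)(b, c, d)(f, g).

(a, e)(b, c, d)(f, g)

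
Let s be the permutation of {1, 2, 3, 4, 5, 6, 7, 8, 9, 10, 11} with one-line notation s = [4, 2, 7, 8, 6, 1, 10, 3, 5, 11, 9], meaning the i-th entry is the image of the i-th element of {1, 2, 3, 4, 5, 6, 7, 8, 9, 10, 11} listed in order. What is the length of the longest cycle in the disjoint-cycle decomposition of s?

10

Decomposing into disjoint cycles gives (1 4 8 3 7 10 11 9 5 6); the longest has length 10.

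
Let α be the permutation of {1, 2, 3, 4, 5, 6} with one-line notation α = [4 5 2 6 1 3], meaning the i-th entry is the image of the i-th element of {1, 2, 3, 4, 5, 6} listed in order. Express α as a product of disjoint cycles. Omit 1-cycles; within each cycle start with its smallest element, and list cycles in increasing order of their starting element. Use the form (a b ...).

(1 4 6 3 2 5)

From 1: 1 → 4 → 6 → 3 → 2 → 5 → 1, closing the cycle (1 4 6 3 2 5).
Repeating from the next unused element and collecting all non-trivial cycles gives (1 4 6 3 2 5).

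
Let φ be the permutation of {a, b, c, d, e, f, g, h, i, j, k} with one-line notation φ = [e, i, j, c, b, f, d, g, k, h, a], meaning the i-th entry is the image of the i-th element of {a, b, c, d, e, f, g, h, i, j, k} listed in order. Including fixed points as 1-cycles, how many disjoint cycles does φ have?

3

The cycle decomposition is (a e b i k)(c j h g d)(f), which has 3 cycles (counting 1-cycles).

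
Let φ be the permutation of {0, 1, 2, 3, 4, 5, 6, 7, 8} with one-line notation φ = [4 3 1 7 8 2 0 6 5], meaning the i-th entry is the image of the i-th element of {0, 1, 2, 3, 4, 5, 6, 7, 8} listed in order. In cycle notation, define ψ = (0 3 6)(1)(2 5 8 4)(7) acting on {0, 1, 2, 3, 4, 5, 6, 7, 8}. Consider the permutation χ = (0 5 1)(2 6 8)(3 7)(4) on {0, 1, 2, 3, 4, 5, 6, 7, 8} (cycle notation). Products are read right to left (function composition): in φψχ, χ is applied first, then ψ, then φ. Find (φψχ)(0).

5

Apply the permutations in order: χ(0) = 5, then ψ(5) = 8, then φ(8) = 5. So (φψχ)(0) = 5.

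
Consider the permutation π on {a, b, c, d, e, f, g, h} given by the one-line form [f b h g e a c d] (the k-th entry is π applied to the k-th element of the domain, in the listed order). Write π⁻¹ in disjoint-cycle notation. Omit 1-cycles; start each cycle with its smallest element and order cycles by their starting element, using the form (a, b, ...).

First write π in disjoint cycles: (a, f)(c, h, d, g).
The inverse reverses every cycle; in canonical form, π⁻¹ = (a, f)(c, g, d, h).

(a, f)(c, g, d, h)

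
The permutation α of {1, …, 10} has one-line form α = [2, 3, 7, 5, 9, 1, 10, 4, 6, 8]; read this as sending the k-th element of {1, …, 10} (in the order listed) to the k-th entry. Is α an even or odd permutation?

In disjoint-cycle form the cycle lengths are 10.
A cycle is odd iff its length is even; α has 1 even-length cycle, so sgn(α) = (−1)^1 and α is odd.

odd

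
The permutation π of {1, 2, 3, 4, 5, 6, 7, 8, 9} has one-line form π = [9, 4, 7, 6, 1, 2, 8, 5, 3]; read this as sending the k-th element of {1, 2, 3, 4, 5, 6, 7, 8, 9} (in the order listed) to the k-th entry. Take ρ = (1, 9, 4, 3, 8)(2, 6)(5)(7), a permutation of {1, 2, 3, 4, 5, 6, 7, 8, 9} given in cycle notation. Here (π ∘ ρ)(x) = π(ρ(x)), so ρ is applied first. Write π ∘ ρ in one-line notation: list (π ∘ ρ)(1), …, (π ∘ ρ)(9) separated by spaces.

(π ∘ ρ)(x) = π(ρ(x)). Computing each image: π(ρ(1)) = π(9) = 3, π(ρ(2)) = π(6) = 2, π(ρ(3)) = π(8) = 5, π(ρ(4)) = π(3) = 7, π(ρ(5)) = π(5) = 1, π(ρ(6)) = π(2) = 4, π(ρ(7)) = π(7) = 8, π(ρ(8)) = π(1) = 9, π(ρ(9)) = π(4) = 6.
Hence π ∘ ρ = [3 2 5 7 1 4 8 9 6].

3 2 5 7 1 4 8 9 6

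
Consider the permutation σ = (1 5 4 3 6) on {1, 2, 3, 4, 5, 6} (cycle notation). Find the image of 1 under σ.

5

Within (1 5 4 3 6), 1 ↦ 5.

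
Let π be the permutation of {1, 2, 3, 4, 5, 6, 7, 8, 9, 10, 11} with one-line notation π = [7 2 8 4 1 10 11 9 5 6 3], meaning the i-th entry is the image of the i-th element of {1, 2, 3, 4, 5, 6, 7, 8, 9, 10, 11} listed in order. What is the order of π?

14

Writing π as disjoint cycles, the cycle lengths are 7, 2, 1, 1.
The order is lcm(7, 2) = 14.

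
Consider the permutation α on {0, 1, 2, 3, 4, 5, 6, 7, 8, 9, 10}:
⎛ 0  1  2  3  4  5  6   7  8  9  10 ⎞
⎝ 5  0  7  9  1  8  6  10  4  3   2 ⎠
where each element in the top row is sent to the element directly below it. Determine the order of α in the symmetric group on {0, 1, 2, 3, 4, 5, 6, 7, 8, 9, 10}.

30

Writing α as disjoint cycles, the cycle lengths are 5, 3, 2, 1.
The order is lcm(5, 3, 2) = 30.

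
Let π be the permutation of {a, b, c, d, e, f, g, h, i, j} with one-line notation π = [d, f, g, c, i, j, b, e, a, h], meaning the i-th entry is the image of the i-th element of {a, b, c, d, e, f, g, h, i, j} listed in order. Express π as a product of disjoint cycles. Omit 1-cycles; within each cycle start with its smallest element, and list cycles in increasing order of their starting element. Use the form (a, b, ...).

From a: a → d → c → g → b → f → j → h → e → i → a, closing the cycle (a, d, c, g, b, f, j, h, e, i).
Repeating from the next unused element and collecting all non-trivial cycles gives (a, d, c, g, b, f, j, h, e, i).

(a, d, c, g, b, f, j, h, e, i)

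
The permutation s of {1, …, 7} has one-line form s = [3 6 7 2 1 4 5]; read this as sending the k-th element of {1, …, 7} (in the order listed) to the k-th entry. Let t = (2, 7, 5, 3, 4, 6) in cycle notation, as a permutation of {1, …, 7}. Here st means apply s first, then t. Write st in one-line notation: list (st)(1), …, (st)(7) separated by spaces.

(st)(x) = t(s(x)). Computing each image: t(s(1)) = t(3) = 4, t(s(2)) = t(6) = 2, t(s(3)) = t(7) = 5, t(s(4)) = t(2) = 7, t(s(5)) = t(1) = 1, t(s(6)) = t(4) = 6, t(s(7)) = t(5) = 3.
Hence st = [4 2 5 7 1 6 3].

4 2 5 7 1 6 3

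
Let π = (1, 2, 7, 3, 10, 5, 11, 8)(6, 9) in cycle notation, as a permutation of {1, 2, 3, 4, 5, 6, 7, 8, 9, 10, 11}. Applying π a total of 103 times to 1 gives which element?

8

1 lies in the 8-cycle (1, 2, 7, 3, 10, 5, 11, 8).
On an 8-cycle, π^8 is the identity, so π^103 = π^7 there (103 ≡ 7 mod 8).
Stepping 7 places around the cycle: 1 → 2 → 7 → 3 → 10 → 5 → 11 → 8.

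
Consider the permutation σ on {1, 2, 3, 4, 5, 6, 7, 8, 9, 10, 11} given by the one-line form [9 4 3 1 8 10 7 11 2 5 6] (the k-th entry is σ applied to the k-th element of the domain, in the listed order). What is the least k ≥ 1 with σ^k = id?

20

Writing σ as disjoint cycles, the cycle lengths are 5, 4, 1, 1.
Since disjoint cycles commute, ord(σ) = lcm(5, 4) = 20.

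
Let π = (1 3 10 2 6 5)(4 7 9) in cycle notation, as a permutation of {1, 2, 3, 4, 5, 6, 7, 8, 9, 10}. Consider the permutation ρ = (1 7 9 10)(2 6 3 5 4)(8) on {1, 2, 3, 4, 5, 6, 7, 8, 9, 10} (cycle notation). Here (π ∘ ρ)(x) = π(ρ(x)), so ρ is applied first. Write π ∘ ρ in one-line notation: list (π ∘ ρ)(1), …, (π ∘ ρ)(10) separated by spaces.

9 5 1 6 7 10 4 8 2 3

Chase each element through ρ then π: 1 → 7 → 9; 2 → 6 → 5; 3 → 5 → 1; 4 → 2 → 6; 5 → 4 → 7; 6 → 3 → 10; 7 → 9 → 4; 8 → 8 → 8; 9 → 10 → 2; 10 → 1 → 3.
Collecting the images, π ∘ ρ = [9 5 1 6 7 10 4 8 2 3].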